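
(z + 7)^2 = z^2 + 14*z + 49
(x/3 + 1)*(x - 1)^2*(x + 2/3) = x^4/3 + 5*x^3/9 - 13*x^2/9 - x/9 + 2/3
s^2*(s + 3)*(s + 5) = s^4 + 8*s^3 + 15*s^2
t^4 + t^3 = t^3*(t + 1)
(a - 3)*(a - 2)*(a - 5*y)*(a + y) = a^4 - 4*a^3*y - 5*a^3 - 5*a^2*y^2 + 20*a^2*y + 6*a^2 + 25*a*y^2 - 24*a*y - 30*y^2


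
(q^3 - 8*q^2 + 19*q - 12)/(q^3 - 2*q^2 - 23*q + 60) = (q - 1)/(q + 5)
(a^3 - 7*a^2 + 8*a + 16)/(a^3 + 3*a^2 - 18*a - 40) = (a^2 - 3*a - 4)/(a^2 + 7*a + 10)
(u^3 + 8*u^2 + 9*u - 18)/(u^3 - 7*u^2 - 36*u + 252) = (u^2 + 2*u - 3)/(u^2 - 13*u + 42)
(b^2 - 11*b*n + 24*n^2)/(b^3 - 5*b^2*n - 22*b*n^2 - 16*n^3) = (b - 3*n)/(b^2 + 3*b*n + 2*n^2)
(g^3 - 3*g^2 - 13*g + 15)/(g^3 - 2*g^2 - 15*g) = (g - 1)/g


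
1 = 1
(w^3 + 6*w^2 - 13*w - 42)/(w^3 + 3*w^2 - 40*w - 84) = (w - 3)/(w - 6)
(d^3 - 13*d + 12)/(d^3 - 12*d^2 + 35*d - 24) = (d + 4)/(d - 8)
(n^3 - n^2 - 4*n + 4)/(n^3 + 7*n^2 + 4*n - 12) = (n - 2)/(n + 6)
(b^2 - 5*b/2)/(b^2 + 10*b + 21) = b*(2*b - 5)/(2*(b^2 + 10*b + 21))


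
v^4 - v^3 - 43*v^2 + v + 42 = (v - 7)*(v - 1)*(v + 1)*(v + 6)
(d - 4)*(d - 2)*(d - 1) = d^3 - 7*d^2 + 14*d - 8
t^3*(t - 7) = t^4 - 7*t^3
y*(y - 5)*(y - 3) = y^3 - 8*y^2 + 15*y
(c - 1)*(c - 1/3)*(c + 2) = c^3 + 2*c^2/3 - 7*c/3 + 2/3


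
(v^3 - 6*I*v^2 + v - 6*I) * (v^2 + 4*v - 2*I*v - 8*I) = v^5 + 4*v^4 - 8*I*v^4 - 11*v^3 - 32*I*v^3 - 44*v^2 - 8*I*v^2 - 12*v - 32*I*v - 48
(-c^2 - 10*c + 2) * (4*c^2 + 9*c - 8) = -4*c^4 - 49*c^3 - 74*c^2 + 98*c - 16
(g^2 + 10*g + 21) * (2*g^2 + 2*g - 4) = 2*g^4 + 22*g^3 + 58*g^2 + 2*g - 84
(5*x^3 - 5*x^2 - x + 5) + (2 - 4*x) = 5*x^3 - 5*x^2 - 5*x + 7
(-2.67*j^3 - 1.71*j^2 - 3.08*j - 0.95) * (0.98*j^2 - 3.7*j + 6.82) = -2.6166*j^5 + 8.2032*j^4 - 14.9008*j^3 - 1.1972*j^2 - 17.4906*j - 6.479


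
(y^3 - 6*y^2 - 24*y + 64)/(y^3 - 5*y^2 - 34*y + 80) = (y + 4)/(y + 5)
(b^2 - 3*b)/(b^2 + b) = (b - 3)/(b + 1)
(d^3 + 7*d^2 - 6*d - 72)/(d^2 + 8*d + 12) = (d^2 + d - 12)/(d + 2)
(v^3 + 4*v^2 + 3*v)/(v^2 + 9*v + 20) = v*(v^2 + 4*v + 3)/(v^2 + 9*v + 20)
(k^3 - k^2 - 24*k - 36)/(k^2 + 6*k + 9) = (k^2 - 4*k - 12)/(k + 3)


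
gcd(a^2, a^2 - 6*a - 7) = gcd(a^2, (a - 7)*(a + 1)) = 1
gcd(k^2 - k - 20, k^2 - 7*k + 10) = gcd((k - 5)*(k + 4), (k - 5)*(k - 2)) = k - 5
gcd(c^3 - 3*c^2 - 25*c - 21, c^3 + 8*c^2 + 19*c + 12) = c^2 + 4*c + 3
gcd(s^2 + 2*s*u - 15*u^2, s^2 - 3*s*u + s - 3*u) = s - 3*u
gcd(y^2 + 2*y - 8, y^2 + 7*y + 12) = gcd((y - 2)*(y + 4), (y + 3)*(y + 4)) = y + 4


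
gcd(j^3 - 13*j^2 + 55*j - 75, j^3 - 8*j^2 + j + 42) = j - 3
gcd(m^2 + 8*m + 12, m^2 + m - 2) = m + 2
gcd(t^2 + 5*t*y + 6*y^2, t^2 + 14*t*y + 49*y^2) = 1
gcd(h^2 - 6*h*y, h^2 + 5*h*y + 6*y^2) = 1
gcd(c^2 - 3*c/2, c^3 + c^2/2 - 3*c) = c^2 - 3*c/2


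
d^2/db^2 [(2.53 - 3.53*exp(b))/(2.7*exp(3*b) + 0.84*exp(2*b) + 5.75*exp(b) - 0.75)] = (-102.9348*exp(6*b) + 141.97518*exp(5*b) + 279.840672*exp(4*b) + 9.81982199999993*exp(3*b) + 69.42555*exp(2*b) + 74.8006*exp(b) + 8.925)*exp(b)/(19.683*exp(9*b) + 18.3708*exp(8*b) + 131.46786*exp(7*b) + 62.436204*exp(6*b) + 269.77185*exp(5*b) + 11.8674*exp(4*b) + 172.930625*exp(3*b) - 72.973125*exp(2*b) + 9.703125*exp(b) - 0.421875)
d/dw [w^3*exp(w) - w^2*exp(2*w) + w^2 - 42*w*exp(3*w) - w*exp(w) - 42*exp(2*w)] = w^3*exp(w) - 2*w^2*exp(2*w) + 3*w^2*exp(w) - 126*w*exp(3*w) - 2*w*exp(2*w) - w*exp(w) + 2*w - 42*exp(3*w) - 84*exp(2*w) - exp(w)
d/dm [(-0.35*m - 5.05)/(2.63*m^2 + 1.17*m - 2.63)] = (0.9205*m^2 + 26.563*m + 6.829)/(6.9169*m^4 + 6.1542*m^3 - 12.4649*m^2 - 6.1542*m + 6.9169)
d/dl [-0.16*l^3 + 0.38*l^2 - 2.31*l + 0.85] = -0.48*l^2 + 0.76*l - 2.31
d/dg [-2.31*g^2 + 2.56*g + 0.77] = 2.56 - 4.62*g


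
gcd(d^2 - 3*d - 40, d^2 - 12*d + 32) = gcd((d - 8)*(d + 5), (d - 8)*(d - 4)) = d - 8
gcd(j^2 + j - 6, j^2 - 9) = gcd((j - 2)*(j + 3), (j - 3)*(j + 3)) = j + 3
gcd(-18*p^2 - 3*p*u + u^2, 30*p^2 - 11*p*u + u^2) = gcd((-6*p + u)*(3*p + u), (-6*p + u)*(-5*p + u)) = 6*p - u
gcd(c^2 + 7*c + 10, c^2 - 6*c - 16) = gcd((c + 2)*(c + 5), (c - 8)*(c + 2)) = c + 2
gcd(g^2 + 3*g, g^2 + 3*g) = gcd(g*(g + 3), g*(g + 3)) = g^2 + 3*g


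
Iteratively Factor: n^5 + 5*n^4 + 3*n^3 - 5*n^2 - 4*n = (n + 1)*(n^4 + 4*n^3 - n^2 - 4*n) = (n + 1)^2*(n^3 + 3*n^2 - 4*n) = (n - 1)*(n + 1)^2*(n^2 + 4*n) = (n - 1)*(n + 1)^2*(n + 4)*(n)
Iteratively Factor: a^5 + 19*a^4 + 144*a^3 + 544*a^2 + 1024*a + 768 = (a + 4)*(a^4 + 15*a^3 + 84*a^2 + 208*a + 192) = (a + 4)^2*(a^3 + 11*a^2 + 40*a + 48) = (a + 4)^3*(a^2 + 7*a + 12) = (a + 3)*(a + 4)^3*(a + 4)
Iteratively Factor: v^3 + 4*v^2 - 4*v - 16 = (v + 2)*(v^2 + 2*v - 8) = (v - 2)*(v + 2)*(v + 4)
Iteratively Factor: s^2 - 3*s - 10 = (s + 2)*(s - 5)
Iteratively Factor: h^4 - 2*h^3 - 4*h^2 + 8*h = (h + 2)*(h^3 - 4*h^2 + 4*h) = h*(h + 2)*(h^2 - 4*h + 4) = h*(h - 2)*(h + 2)*(h - 2)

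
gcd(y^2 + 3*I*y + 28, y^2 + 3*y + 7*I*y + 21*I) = y + 7*I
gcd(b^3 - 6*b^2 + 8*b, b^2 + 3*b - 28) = b - 4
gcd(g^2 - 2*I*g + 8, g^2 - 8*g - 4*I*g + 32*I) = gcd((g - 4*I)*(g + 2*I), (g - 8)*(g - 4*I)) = g - 4*I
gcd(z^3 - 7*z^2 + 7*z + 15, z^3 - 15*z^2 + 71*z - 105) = z^2 - 8*z + 15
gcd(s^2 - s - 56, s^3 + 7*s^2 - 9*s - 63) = s + 7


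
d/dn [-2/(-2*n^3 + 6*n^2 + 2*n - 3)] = 4*(-3*n^2 + 6*n + 1)/(2*n^3 - 6*n^2 - 2*n + 3)^2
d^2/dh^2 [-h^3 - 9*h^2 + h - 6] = -6*h - 18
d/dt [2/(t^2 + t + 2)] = 2*(-2*t - 1)/(t^2 + t + 2)^2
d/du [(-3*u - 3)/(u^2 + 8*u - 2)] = 3*(-u^2 - 8*u + 2*(u + 1)*(u + 4) + 2)/(u^2 + 8*u - 2)^2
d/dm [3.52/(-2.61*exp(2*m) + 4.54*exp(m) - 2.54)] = (18.3744*exp(m) - 15.9808)*exp(m)/(2.61*exp(2*m) - 4.54*exp(m) + 2.54)^2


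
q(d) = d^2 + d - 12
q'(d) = 2*d + 1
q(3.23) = 1.66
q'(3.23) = 7.46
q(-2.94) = -6.30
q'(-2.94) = -4.88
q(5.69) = 26.07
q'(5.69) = 12.38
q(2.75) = -1.69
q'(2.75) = 6.50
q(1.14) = -9.56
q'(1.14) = 3.28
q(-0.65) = -12.23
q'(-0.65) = -0.30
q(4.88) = 16.69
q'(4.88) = 10.76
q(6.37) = 34.95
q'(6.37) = 13.74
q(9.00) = 78.00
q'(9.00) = 19.00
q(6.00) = 30.00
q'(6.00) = 13.00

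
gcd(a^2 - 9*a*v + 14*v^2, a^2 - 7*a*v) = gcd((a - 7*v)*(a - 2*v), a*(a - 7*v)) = -a + 7*v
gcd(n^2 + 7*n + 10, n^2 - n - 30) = n + 5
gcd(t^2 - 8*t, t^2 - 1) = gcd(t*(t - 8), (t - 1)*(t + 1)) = 1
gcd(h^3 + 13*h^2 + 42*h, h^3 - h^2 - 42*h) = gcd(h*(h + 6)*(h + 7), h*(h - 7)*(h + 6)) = h^2 + 6*h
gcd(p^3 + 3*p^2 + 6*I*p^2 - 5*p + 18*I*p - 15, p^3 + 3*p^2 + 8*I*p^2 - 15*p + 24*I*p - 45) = p^2 + p*(3 + 5*I) + 15*I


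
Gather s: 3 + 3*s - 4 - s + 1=2*s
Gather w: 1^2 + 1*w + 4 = w + 5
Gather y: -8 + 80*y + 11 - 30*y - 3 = 50*y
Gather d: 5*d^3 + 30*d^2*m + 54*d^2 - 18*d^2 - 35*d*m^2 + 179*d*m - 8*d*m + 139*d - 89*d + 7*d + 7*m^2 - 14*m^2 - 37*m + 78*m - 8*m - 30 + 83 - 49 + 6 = 5*d^3 + d^2*(30*m + 36) + d*(-35*m^2 + 171*m + 57) - 7*m^2 + 33*m + 10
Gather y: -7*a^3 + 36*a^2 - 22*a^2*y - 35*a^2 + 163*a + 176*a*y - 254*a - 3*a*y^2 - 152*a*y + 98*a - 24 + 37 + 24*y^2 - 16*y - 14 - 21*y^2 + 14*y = -7*a^3 + a^2 + 7*a + y^2*(3 - 3*a) + y*(-22*a^2 + 24*a - 2) - 1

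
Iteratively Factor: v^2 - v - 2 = (v + 1)*(v - 2)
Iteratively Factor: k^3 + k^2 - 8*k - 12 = (k + 2)*(k^2 - k - 6) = (k + 2)^2*(k - 3)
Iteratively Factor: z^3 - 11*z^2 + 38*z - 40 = (z - 4)*(z^2 - 7*z + 10) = (z - 5)*(z - 4)*(z - 2)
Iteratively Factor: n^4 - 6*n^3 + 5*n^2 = (n - 1)*(n^3 - 5*n^2) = n*(n - 1)*(n^2 - 5*n) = n*(n - 5)*(n - 1)*(n)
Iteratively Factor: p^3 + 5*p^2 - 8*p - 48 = (p - 3)*(p^2 + 8*p + 16) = (p - 3)*(p + 4)*(p + 4)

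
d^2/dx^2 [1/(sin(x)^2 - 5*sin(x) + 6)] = (-4*sin(x)^4 + 15*sin(x)^3 + 5*sin(x)^2 - 60*sin(x) + 38)/(sin(x)^2 - 5*sin(x) + 6)^3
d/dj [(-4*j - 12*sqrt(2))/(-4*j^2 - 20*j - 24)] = (j^2 + 5*j - (j + 3*sqrt(2))*(2*j + 5) + 6)/(j^2 + 5*j + 6)^2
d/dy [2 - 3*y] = -3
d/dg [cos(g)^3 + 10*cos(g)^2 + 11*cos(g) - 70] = (3*sin(g)^2 - 20*cos(g) - 14)*sin(g)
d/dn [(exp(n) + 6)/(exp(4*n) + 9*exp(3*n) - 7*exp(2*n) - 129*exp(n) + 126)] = (-3*exp(2*n) - 6*exp(n) + 25)*exp(n)/(exp(6*n) + 6*exp(5*n) - 41*exp(4*n) - 108*exp(3*n) + 751*exp(2*n) - 1050*exp(n) + 441)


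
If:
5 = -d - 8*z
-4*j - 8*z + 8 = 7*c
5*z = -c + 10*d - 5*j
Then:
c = 300*z/31 + 240/31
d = -8*z - 5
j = -587*z/31 - 358/31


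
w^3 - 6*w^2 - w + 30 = (w - 5)*(w - 3)*(w + 2)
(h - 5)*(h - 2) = h^2 - 7*h + 10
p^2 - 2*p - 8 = (p - 4)*(p + 2)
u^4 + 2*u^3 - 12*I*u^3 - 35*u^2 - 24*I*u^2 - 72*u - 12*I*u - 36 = (u - 6*I)^2*(-I*u - I)*(I*u + I)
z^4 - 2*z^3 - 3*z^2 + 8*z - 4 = (z - 2)*(z - 1)^2*(z + 2)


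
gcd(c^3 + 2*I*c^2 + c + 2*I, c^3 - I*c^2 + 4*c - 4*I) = c^2 + I*c + 2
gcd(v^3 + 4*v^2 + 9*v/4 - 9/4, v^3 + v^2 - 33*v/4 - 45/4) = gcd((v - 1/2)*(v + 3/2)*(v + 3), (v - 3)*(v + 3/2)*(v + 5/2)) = v + 3/2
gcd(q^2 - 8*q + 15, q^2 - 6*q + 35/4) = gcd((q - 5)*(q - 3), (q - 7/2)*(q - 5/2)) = 1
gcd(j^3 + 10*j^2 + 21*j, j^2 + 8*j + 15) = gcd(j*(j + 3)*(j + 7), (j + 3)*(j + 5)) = j + 3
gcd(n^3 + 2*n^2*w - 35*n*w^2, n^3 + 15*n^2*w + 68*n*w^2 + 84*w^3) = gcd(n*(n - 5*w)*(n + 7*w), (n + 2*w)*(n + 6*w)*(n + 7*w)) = n + 7*w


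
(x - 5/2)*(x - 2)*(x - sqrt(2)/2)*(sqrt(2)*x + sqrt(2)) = sqrt(2)*x^4 - 7*sqrt(2)*x^3/2 - x^3 + sqrt(2)*x^2/2 + 7*x^2/2 - x/2 + 5*sqrt(2)*x - 5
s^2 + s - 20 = (s - 4)*(s + 5)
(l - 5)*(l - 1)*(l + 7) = l^3 + l^2 - 37*l + 35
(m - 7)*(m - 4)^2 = m^3 - 15*m^2 + 72*m - 112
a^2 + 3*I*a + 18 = (a - 3*I)*(a + 6*I)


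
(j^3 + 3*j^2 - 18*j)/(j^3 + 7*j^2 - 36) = j*(j - 3)/(j^2 + j - 6)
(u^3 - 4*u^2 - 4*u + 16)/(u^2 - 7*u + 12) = (u^2 - 4)/(u - 3)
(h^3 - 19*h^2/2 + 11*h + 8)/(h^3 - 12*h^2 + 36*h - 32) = (h + 1/2)/(h - 2)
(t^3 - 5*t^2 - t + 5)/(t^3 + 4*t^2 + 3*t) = (t^2 - 6*t + 5)/(t*(t + 3))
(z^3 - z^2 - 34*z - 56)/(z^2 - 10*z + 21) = (z^2 + 6*z + 8)/(z - 3)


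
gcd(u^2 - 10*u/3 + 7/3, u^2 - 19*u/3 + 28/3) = u - 7/3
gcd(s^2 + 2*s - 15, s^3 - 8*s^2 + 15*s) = s - 3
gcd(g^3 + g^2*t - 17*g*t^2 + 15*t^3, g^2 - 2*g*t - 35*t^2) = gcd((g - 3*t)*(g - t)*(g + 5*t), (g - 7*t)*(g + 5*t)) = g + 5*t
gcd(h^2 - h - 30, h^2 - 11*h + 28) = 1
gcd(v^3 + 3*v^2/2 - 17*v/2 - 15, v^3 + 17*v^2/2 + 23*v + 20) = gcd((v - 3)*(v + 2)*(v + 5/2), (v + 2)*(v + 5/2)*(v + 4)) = v^2 + 9*v/2 + 5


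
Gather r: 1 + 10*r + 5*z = 10*r + 5*z + 1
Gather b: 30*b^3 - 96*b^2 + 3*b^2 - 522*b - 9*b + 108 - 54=30*b^3 - 93*b^2 - 531*b + 54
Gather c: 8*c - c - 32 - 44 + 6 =7*c - 70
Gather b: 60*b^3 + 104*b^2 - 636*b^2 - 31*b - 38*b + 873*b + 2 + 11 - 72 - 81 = 60*b^3 - 532*b^2 + 804*b - 140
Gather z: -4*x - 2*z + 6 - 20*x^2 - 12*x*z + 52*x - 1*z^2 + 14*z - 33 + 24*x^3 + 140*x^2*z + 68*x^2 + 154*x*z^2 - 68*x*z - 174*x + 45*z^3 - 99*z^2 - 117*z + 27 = 24*x^3 + 48*x^2 - 126*x + 45*z^3 + z^2*(154*x - 100) + z*(140*x^2 - 80*x - 105)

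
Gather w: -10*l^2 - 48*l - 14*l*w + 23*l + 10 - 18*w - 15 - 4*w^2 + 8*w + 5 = -10*l^2 - 25*l - 4*w^2 + w*(-14*l - 10)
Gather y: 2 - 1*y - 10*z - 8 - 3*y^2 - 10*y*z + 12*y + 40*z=-3*y^2 + y*(11 - 10*z) + 30*z - 6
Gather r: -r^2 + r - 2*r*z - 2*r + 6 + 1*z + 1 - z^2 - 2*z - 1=-r^2 + r*(-2*z - 1) - z^2 - z + 6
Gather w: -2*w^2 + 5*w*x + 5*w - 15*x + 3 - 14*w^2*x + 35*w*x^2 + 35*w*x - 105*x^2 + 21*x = w^2*(-14*x - 2) + w*(35*x^2 + 40*x + 5) - 105*x^2 + 6*x + 3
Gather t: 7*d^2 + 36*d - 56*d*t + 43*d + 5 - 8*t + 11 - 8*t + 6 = 7*d^2 + 79*d + t*(-56*d - 16) + 22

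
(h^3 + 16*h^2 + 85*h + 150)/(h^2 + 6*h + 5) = (h^2 + 11*h + 30)/(h + 1)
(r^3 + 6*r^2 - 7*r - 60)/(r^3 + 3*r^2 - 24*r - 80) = (r^2 + 2*r - 15)/(r^2 - r - 20)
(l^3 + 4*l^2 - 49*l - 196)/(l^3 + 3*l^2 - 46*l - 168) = (l + 7)/(l + 6)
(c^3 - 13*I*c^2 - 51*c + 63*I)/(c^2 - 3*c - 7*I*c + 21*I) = (c^2 - 6*I*c - 9)/(c - 3)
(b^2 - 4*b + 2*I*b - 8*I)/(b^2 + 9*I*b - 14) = (b - 4)/(b + 7*I)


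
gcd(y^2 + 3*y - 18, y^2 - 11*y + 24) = y - 3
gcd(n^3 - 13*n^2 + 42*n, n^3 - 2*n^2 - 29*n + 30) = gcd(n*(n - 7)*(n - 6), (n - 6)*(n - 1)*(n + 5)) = n - 6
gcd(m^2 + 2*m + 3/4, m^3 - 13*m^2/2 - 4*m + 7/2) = 1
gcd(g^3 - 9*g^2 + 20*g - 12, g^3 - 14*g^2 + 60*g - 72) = g^2 - 8*g + 12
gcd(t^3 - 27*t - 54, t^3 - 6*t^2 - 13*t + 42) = t + 3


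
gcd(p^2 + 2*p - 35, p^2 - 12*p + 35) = p - 5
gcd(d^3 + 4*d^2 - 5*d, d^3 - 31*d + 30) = d - 1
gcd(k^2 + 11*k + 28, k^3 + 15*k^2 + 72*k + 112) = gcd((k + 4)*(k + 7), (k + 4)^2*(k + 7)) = k^2 + 11*k + 28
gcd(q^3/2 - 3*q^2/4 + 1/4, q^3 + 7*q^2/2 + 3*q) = 1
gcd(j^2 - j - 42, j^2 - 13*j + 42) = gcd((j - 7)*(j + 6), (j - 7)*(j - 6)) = j - 7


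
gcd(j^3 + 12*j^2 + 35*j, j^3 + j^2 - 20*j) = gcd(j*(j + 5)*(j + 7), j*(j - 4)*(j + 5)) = j^2 + 5*j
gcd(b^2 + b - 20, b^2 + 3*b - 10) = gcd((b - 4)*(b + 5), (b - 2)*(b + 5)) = b + 5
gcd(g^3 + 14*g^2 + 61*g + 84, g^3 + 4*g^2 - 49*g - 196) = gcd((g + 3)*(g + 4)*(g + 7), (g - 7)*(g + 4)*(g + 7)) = g^2 + 11*g + 28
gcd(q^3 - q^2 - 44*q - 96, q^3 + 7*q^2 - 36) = q + 3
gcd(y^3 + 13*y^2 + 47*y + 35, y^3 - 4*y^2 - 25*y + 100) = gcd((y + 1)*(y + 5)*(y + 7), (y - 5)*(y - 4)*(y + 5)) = y + 5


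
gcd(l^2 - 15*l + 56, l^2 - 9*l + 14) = l - 7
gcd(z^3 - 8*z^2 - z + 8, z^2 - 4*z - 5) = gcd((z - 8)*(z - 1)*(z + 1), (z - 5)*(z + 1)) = z + 1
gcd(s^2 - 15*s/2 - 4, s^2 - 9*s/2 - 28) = s - 8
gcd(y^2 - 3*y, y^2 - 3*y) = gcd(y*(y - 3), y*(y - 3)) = y^2 - 3*y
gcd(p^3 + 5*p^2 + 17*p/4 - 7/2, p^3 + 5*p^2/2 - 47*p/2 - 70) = p + 7/2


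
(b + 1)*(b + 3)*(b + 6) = b^3 + 10*b^2 + 27*b + 18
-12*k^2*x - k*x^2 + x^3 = x*(-4*k + x)*(3*k + x)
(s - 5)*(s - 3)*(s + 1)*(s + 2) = s^4 - 5*s^3 - 7*s^2 + 29*s + 30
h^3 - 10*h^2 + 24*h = h*(h - 6)*(h - 4)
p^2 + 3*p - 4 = (p - 1)*(p + 4)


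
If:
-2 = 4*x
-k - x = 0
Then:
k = 1/2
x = -1/2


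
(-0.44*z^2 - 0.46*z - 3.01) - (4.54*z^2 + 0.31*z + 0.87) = -4.98*z^2 - 0.77*z - 3.88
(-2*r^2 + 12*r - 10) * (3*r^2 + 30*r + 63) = -6*r^4 - 24*r^3 + 204*r^2 + 456*r - 630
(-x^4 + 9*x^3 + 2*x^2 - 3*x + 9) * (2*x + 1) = -2*x^5 + 17*x^4 + 13*x^3 - 4*x^2 + 15*x + 9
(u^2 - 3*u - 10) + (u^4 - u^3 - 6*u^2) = u^4 - u^3 - 5*u^2 - 3*u - 10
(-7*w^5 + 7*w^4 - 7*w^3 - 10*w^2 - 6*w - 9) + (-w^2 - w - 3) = -7*w^5 + 7*w^4 - 7*w^3 - 11*w^2 - 7*w - 12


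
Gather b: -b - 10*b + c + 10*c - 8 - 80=-11*b + 11*c - 88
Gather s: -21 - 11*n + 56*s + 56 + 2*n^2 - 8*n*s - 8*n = 2*n^2 - 19*n + s*(56 - 8*n) + 35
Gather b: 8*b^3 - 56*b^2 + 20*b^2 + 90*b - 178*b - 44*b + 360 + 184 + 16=8*b^3 - 36*b^2 - 132*b + 560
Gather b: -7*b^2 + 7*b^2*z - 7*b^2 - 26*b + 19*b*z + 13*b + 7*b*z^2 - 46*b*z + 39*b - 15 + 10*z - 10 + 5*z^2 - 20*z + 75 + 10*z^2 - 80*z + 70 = b^2*(7*z - 14) + b*(7*z^2 - 27*z + 26) + 15*z^2 - 90*z + 120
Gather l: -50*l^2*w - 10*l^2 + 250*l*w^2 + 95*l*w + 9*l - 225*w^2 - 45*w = l^2*(-50*w - 10) + l*(250*w^2 + 95*w + 9) - 225*w^2 - 45*w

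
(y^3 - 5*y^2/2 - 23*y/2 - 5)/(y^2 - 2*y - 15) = (y^2 + 5*y/2 + 1)/(y + 3)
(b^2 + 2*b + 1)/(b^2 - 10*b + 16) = (b^2 + 2*b + 1)/(b^2 - 10*b + 16)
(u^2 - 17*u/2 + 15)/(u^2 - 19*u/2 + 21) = (2*u - 5)/(2*u - 7)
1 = 1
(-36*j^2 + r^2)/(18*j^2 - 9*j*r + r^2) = (6*j + r)/(-3*j + r)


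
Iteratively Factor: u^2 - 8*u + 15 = (u - 3)*(u - 5)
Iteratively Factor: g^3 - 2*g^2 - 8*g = (g + 2)*(g^2 - 4*g) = (g - 4)*(g + 2)*(g)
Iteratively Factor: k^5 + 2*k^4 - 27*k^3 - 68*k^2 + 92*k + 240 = (k + 2)*(k^4 - 27*k^2 - 14*k + 120) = (k + 2)*(k + 4)*(k^3 - 4*k^2 - 11*k + 30) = (k + 2)*(k + 3)*(k + 4)*(k^2 - 7*k + 10) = (k - 2)*(k + 2)*(k + 3)*(k + 4)*(k - 5)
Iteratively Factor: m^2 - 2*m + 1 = (m - 1)*(m - 1)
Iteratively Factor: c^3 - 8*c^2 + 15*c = (c)*(c^2 - 8*c + 15) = c*(c - 3)*(c - 5)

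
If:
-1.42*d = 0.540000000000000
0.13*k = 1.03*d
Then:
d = -0.38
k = -3.01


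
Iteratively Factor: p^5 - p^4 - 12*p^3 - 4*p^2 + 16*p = (p)*(p^4 - p^3 - 12*p^2 - 4*p + 16) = p*(p + 2)*(p^3 - 3*p^2 - 6*p + 8) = p*(p - 4)*(p + 2)*(p^2 + p - 2) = p*(p - 4)*(p - 1)*(p + 2)*(p + 2)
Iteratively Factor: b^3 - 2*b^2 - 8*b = (b)*(b^2 - 2*b - 8) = b*(b - 4)*(b + 2)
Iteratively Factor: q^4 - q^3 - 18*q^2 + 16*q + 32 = (q + 1)*(q^3 - 2*q^2 - 16*q + 32) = (q - 2)*(q + 1)*(q^2 - 16) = (q - 2)*(q + 1)*(q + 4)*(q - 4)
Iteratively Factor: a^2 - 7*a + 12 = (a - 3)*(a - 4)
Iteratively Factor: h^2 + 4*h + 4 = (h + 2)*(h + 2)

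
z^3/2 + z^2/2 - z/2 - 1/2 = (z/2 + 1/2)*(z - 1)*(z + 1)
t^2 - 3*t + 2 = (t - 2)*(t - 1)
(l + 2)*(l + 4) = l^2 + 6*l + 8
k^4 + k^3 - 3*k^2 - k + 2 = (k - 1)^2*(k + 1)*(k + 2)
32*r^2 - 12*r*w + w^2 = (-8*r + w)*(-4*r + w)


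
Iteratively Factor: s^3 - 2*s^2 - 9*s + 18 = (s - 3)*(s^2 + s - 6) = (s - 3)*(s + 3)*(s - 2)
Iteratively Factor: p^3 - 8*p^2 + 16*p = (p - 4)*(p^2 - 4*p) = p*(p - 4)*(p - 4)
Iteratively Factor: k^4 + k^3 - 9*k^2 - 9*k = (k + 1)*(k^3 - 9*k) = k*(k + 1)*(k^2 - 9) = k*(k - 3)*(k + 1)*(k + 3)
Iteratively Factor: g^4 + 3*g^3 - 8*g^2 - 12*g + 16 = (g + 4)*(g^3 - g^2 - 4*g + 4) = (g - 2)*(g + 4)*(g^2 + g - 2) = (g - 2)*(g - 1)*(g + 4)*(g + 2)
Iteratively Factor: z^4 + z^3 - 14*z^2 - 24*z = (z)*(z^3 + z^2 - 14*z - 24) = z*(z + 3)*(z^2 - 2*z - 8) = z*(z + 2)*(z + 3)*(z - 4)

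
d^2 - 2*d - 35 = (d - 7)*(d + 5)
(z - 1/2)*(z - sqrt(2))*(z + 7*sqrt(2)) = z^3 - z^2/2 + 6*sqrt(2)*z^2 - 14*z - 3*sqrt(2)*z + 7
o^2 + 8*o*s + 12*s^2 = (o + 2*s)*(o + 6*s)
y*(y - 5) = y^2 - 5*y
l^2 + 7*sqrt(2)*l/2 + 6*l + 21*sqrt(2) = (l + 6)*(l + 7*sqrt(2)/2)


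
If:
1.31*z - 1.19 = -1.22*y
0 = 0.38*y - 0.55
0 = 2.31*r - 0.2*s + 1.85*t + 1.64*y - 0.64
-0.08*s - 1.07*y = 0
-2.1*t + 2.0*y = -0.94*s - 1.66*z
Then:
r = 3.69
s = -19.36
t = -7.63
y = 1.45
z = -0.44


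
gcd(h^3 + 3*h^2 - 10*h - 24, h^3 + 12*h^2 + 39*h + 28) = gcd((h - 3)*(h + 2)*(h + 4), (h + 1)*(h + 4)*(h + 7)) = h + 4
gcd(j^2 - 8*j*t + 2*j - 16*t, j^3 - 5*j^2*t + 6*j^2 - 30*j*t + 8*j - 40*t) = j + 2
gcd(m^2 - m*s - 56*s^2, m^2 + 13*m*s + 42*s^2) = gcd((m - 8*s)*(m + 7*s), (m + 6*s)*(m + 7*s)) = m + 7*s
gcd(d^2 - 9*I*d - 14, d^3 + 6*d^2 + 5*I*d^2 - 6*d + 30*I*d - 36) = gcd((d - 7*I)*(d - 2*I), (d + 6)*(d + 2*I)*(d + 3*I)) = 1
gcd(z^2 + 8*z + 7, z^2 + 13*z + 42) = z + 7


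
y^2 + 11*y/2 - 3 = (y - 1/2)*(y + 6)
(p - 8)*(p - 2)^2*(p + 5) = p^4 - 7*p^3 - 24*p^2 + 148*p - 160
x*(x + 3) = x^2 + 3*x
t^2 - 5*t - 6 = (t - 6)*(t + 1)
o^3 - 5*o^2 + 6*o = o*(o - 3)*(o - 2)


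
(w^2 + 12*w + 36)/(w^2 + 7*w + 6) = (w + 6)/(w + 1)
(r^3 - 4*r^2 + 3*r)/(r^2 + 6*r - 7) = r*(r - 3)/(r + 7)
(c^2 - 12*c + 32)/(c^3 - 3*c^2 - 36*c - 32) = (c - 4)/(c^2 + 5*c + 4)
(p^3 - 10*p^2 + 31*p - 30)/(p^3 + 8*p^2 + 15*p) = (p^3 - 10*p^2 + 31*p - 30)/(p*(p^2 + 8*p + 15))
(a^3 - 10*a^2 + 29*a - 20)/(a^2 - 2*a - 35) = (-a^3 + 10*a^2 - 29*a + 20)/(-a^2 + 2*a + 35)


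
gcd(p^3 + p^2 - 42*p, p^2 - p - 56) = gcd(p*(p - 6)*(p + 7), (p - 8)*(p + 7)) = p + 7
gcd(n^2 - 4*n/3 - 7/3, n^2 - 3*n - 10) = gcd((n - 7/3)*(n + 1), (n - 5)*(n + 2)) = 1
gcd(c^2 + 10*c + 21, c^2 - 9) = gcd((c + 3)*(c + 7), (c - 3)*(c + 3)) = c + 3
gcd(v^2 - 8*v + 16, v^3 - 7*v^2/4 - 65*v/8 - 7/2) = v - 4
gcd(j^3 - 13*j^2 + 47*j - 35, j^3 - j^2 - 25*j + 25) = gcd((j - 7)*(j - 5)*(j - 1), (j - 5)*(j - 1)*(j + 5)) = j^2 - 6*j + 5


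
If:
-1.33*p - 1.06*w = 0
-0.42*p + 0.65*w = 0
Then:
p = 0.00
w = 0.00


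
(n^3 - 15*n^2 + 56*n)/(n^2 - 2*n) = (n^2 - 15*n + 56)/(n - 2)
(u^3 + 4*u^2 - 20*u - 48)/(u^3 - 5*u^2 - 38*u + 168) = (u + 2)/(u - 7)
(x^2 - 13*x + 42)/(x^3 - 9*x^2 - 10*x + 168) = 1/(x + 4)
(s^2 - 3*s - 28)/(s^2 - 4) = (s^2 - 3*s - 28)/(s^2 - 4)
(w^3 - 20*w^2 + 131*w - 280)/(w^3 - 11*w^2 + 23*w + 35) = (w - 8)/(w + 1)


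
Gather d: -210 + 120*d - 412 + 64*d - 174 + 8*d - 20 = 192*d - 816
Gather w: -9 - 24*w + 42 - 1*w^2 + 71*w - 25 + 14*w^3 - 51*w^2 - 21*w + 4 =14*w^3 - 52*w^2 + 26*w + 12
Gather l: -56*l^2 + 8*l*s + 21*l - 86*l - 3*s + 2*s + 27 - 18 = -56*l^2 + l*(8*s - 65) - s + 9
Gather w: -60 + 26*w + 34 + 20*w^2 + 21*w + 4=20*w^2 + 47*w - 22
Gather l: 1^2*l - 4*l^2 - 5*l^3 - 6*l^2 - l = -5*l^3 - 10*l^2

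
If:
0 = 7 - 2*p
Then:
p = 7/2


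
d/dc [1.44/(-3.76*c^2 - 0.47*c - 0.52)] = (10.8288*c + 0.6768)/(3.76*c^2 + 0.47*c + 0.52)^2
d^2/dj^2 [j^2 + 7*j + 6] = 2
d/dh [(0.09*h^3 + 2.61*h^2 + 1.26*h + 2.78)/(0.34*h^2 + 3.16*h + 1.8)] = (0.0306*h^4 + 0.5688*h^3 + 8.3052*h^2 + 7.5056*h - 6.5168)/(0.1156*h^4 + 2.1488*h^3 + 11.2096*h^2 + 11.376*h + 3.24)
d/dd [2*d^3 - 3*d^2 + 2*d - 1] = 6*d^2 - 6*d + 2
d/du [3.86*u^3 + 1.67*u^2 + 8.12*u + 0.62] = 11.58*u^2 + 3.34*u + 8.12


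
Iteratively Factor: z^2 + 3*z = (z + 3)*(z)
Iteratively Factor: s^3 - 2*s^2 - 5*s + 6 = (s - 3)*(s^2 + s - 2) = (s - 3)*(s + 2)*(s - 1)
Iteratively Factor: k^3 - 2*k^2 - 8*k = (k)*(k^2 - 2*k - 8) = k*(k - 4)*(k + 2)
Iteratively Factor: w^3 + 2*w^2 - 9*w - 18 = (w + 3)*(w^2 - w - 6) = (w - 3)*(w + 3)*(w + 2)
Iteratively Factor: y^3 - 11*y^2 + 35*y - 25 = (y - 5)*(y^2 - 6*y + 5) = (y - 5)^2*(y - 1)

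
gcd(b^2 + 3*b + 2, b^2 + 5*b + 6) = b + 2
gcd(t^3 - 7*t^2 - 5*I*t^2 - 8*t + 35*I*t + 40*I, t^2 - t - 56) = t - 8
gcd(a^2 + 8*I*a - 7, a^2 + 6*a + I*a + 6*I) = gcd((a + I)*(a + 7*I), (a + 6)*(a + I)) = a + I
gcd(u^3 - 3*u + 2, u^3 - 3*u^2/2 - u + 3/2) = u - 1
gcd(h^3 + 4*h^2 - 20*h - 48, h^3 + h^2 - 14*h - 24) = h^2 - 2*h - 8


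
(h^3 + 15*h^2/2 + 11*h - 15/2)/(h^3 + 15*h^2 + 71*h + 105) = (h - 1/2)/(h + 7)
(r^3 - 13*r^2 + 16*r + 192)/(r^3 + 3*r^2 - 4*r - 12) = (r^2 - 16*r + 64)/(r^2 - 4)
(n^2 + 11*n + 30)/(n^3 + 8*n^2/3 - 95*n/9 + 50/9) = 9*(n + 6)/(9*n^2 - 21*n + 10)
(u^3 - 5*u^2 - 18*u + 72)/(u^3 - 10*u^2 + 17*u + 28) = (u^3 - 5*u^2 - 18*u + 72)/(u^3 - 10*u^2 + 17*u + 28)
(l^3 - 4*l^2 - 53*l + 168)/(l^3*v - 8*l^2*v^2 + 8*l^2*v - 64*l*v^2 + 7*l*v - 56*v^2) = (-l^2 + 11*l - 24)/(v*(-l^2 + 8*l*v - l + 8*v))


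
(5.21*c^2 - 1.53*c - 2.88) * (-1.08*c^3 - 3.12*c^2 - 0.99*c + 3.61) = -5.6268*c^5 - 14.6028*c^4 + 2.7261*c^3 + 29.3084*c^2 - 2.6721*c - 10.3968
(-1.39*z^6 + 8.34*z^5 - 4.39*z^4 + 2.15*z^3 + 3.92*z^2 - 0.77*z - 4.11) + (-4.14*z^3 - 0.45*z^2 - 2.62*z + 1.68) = -1.39*z^6 + 8.34*z^5 - 4.39*z^4 - 1.99*z^3 + 3.47*z^2 - 3.39*z - 2.43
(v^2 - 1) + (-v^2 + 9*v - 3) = 9*v - 4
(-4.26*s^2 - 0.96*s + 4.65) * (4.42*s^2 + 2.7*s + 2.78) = -18.8292*s^4 - 15.7452*s^3 + 6.1182*s^2 + 9.8862*s + 12.927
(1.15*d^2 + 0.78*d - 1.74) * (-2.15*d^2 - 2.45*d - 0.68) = -2.4725*d^4 - 4.4945*d^3 + 1.048*d^2 + 3.7326*d + 1.1832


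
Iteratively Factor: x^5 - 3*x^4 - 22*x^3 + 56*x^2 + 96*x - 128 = (x + 2)*(x^4 - 5*x^3 - 12*x^2 + 80*x - 64) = (x + 2)*(x + 4)*(x^3 - 9*x^2 + 24*x - 16) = (x - 4)*(x + 2)*(x + 4)*(x^2 - 5*x + 4) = (x - 4)^2*(x + 2)*(x + 4)*(x - 1)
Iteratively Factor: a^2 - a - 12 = (a + 3)*(a - 4)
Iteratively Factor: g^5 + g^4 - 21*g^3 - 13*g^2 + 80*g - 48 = (g + 4)*(g^4 - 3*g^3 - 9*g^2 + 23*g - 12) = (g - 1)*(g + 4)*(g^3 - 2*g^2 - 11*g + 12) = (g - 1)^2*(g + 4)*(g^2 - g - 12) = (g - 1)^2*(g + 3)*(g + 4)*(g - 4)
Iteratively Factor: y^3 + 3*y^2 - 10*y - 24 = (y + 2)*(y^2 + y - 12) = (y - 3)*(y + 2)*(y + 4)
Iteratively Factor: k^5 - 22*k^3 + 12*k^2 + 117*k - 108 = (k + 3)*(k^4 - 3*k^3 - 13*k^2 + 51*k - 36) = (k - 1)*(k + 3)*(k^3 - 2*k^2 - 15*k + 36) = (k - 3)*(k - 1)*(k + 3)*(k^2 + k - 12) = (k - 3)^2*(k - 1)*(k + 3)*(k + 4)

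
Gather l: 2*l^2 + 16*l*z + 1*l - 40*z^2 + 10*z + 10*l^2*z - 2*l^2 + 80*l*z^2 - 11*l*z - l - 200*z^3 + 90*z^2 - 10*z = 10*l^2*z + l*(80*z^2 + 5*z) - 200*z^3 + 50*z^2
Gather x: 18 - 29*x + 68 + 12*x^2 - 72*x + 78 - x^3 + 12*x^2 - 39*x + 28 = -x^3 + 24*x^2 - 140*x + 192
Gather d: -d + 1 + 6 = 7 - d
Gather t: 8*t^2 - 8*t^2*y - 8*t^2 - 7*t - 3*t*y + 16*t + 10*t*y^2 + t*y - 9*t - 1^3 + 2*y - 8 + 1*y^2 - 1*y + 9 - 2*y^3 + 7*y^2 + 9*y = -8*t^2*y + t*(10*y^2 - 2*y) - 2*y^3 + 8*y^2 + 10*y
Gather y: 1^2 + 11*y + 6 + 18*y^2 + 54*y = 18*y^2 + 65*y + 7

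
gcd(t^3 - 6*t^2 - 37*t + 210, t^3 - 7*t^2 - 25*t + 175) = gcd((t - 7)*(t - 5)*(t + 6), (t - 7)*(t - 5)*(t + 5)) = t^2 - 12*t + 35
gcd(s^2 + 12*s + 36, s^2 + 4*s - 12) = s + 6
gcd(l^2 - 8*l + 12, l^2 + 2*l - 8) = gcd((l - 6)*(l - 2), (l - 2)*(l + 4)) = l - 2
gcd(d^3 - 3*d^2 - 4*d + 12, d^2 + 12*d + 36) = 1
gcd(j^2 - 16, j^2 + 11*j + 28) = j + 4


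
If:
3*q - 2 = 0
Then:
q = 2/3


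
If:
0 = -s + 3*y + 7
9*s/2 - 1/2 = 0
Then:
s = 1/9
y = -62/27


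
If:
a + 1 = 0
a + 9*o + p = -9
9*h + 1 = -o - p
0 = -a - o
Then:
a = -1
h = 5/3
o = 1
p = -17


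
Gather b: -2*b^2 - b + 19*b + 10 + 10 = -2*b^2 + 18*b + 20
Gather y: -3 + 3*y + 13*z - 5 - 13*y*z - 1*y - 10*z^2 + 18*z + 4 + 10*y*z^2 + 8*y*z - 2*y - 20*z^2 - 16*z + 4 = y*(10*z^2 - 5*z) - 30*z^2 + 15*z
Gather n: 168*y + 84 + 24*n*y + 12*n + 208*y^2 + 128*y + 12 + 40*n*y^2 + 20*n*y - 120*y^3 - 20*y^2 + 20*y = n*(40*y^2 + 44*y + 12) - 120*y^3 + 188*y^2 + 316*y + 96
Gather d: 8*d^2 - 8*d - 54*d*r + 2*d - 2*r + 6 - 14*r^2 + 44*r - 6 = 8*d^2 + d*(-54*r - 6) - 14*r^2 + 42*r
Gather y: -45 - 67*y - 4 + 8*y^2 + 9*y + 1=8*y^2 - 58*y - 48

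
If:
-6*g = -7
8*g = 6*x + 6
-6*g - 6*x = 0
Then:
No Solution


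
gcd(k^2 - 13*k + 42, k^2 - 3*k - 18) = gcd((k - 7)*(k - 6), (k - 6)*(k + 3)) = k - 6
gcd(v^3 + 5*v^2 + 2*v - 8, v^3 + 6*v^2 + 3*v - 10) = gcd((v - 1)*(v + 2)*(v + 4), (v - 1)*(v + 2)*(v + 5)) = v^2 + v - 2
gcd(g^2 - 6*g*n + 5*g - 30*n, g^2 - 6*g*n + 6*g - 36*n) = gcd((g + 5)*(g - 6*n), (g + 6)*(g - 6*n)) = g - 6*n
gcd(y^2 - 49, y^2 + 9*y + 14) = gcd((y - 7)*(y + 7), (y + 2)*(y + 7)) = y + 7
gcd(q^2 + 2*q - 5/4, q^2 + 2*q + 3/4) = 1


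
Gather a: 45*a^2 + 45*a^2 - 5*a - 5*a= 90*a^2 - 10*a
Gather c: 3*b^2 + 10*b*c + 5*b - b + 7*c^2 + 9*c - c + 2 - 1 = 3*b^2 + 4*b + 7*c^2 + c*(10*b + 8) + 1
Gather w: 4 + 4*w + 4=4*w + 8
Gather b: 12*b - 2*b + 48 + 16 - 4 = 10*b + 60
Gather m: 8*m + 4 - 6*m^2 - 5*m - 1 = -6*m^2 + 3*m + 3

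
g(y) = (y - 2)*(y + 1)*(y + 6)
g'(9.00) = 325.00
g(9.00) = 1050.00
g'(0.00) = -8.00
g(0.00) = -12.00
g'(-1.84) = -16.24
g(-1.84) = 13.42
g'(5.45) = 135.61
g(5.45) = 254.79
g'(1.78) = 19.31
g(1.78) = -4.76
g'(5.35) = 131.37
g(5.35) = 241.44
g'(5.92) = 156.34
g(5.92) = 323.35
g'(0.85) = 2.67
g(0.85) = -14.57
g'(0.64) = -0.37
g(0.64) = -14.81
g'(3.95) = 78.31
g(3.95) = 96.04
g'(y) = (y - 2)*(y + 1) + (y - 2)*(y + 6) + (y + 1)*(y + 6)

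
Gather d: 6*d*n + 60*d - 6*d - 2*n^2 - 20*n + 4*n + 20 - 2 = d*(6*n + 54) - 2*n^2 - 16*n + 18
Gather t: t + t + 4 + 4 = 2*t + 8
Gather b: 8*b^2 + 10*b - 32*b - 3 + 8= 8*b^2 - 22*b + 5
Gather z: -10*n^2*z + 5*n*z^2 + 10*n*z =5*n*z^2 + z*(-10*n^2 + 10*n)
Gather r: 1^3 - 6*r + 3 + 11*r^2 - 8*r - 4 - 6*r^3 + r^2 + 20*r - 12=-6*r^3 + 12*r^2 + 6*r - 12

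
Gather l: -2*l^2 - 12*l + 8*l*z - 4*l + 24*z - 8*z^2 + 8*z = -2*l^2 + l*(8*z - 16) - 8*z^2 + 32*z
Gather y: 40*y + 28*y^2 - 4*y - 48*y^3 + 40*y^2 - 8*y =-48*y^3 + 68*y^2 + 28*y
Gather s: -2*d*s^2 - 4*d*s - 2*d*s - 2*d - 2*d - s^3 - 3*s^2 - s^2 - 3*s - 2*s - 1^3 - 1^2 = -4*d - s^3 + s^2*(-2*d - 4) + s*(-6*d - 5) - 2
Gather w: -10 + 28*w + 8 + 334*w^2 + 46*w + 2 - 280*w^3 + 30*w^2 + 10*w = -280*w^3 + 364*w^2 + 84*w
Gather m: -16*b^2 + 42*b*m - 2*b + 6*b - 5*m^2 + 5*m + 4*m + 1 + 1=-16*b^2 + 4*b - 5*m^2 + m*(42*b + 9) + 2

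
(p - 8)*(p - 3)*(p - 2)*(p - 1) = p^4 - 14*p^3 + 59*p^2 - 94*p + 48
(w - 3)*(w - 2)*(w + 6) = w^3 + w^2 - 24*w + 36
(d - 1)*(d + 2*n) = d^2 + 2*d*n - d - 2*n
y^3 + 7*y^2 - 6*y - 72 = (y - 3)*(y + 4)*(y + 6)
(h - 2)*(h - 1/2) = h^2 - 5*h/2 + 1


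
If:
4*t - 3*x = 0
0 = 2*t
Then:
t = 0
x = 0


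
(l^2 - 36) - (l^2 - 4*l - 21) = 4*l - 15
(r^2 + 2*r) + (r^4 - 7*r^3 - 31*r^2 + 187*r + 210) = r^4 - 7*r^3 - 30*r^2 + 189*r + 210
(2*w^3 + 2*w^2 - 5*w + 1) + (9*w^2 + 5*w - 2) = 2*w^3 + 11*w^2 - 1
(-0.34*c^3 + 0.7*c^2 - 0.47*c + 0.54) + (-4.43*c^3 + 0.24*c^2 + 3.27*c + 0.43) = -4.77*c^3 + 0.94*c^2 + 2.8*c + 0.97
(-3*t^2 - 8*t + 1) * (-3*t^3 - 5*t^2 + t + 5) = 9*t^5 + 39*t^4 + 34*t^3 - 28*t^2 - 39*t + 5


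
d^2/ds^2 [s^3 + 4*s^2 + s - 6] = 6*s + 8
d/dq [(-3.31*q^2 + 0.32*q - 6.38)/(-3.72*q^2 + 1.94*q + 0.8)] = (-5.231*q^2 - 52.7632*q + 12.6332)/(13.8384*q^4 - 14.4336*q^3 - 2.1884*q^2 + 3.104*q + 0.64)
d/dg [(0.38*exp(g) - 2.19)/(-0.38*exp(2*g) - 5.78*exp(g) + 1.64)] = (0.1444*exp(2*g) - 1.6644*exp(g) - 12.035)*exp(g)/(0.1444*exp(4*g) + 4.3928*exp(3*g) + 32.162*exp(2*g) - 18.9584*exp(g) + 2.6896)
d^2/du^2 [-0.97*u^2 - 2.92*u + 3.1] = -1.94000000000000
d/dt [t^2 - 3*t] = 2*t - 3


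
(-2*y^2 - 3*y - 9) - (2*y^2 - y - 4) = -4*y^2 - 2*y - 5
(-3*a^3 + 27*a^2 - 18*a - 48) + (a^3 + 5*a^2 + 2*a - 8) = -2*a^3 + 32*a^2 - 16*a - 56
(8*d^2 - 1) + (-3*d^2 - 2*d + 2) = 5*d^2 - 2*d + 1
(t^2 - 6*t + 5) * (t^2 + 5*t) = t^4 - t^3 - 25*t^2 + 25*t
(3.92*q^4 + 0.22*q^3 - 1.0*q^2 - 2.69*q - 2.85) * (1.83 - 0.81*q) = -3.1752*q^5 + 6.9954*q^4 + 1.2126*q^3 + 0.3489*q^2 - 2.6142*q - 5.2155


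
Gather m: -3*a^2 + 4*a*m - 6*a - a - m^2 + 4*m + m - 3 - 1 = -3*a^2 - 7*a - m^2 + m*(4*a + 5) - 4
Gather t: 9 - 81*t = 9 - 81*t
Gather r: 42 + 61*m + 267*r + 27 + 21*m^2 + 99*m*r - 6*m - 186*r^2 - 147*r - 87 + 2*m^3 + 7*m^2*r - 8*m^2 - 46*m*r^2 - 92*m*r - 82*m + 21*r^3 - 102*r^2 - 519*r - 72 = 2*m^3 + 13*m^2 - 27*m + 21*r^3 + r^2*(-46*m - 288) + r*(7*m^2 + 7*m - 399) - 90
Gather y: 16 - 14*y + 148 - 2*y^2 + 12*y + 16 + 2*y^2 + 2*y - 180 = 0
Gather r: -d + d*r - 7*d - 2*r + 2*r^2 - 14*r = -8*d + 2*r^2 + r*(d - 16)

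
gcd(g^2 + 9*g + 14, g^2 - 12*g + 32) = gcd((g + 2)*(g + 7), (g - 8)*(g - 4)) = 1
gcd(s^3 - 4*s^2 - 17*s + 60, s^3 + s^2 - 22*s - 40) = s^2 - s - 20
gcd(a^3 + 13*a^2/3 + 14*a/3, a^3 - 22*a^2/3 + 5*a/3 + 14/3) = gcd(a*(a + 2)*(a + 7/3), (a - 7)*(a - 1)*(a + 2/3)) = 1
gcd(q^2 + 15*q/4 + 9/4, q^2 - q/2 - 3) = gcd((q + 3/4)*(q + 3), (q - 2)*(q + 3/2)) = 1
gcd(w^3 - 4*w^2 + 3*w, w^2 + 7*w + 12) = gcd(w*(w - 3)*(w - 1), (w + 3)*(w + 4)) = 1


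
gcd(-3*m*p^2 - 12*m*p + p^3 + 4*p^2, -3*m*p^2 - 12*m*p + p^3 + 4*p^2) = -3*m*p^2 - 12*m*p + p^3 + 4*p^2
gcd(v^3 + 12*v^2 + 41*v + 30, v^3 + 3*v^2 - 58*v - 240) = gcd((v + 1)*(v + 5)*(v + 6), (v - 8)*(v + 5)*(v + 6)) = v^2 + 11*v + 30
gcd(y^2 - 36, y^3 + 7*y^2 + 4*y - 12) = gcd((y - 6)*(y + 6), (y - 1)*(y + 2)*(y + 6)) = y + 6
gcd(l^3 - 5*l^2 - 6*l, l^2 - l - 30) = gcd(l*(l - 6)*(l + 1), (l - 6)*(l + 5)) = l - 6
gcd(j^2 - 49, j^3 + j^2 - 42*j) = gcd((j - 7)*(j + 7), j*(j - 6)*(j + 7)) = j + 7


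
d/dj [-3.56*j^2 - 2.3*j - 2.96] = -7.12*j - 2.3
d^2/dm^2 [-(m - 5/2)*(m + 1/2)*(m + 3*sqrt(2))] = -6*m - 6*sqrt(2) + 4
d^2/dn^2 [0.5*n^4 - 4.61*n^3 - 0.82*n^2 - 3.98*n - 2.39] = 6.0*n^2 - 27.66*n - 1.64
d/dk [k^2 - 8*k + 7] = 2*k - 8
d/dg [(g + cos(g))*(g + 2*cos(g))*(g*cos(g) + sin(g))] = -g^3*sin(g) - 3*g^2*sin(2*g) + 4*g^2*cos(g) + g*sin(g)/2 - 3*g*sin(3*g)/2 + 6*g*cos(2*g) + 3*g + 3*sin(2*g)/2 + 2*cos(g) + 2*cos(3*g)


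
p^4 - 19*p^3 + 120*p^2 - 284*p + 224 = (p - 8)*(p - 7)*(p - 2)^2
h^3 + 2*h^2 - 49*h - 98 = (h - 7)*(h + 2)*(h + 7)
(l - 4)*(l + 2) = l^2 - 2*l - 8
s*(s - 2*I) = s^2 - 2*I*s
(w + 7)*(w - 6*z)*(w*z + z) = w^3*z - 6*w^2*z^2 + 8*w^2*z - 48*w*z^2 + 7*w*z - 42*z^2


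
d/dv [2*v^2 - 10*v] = 4*v - 10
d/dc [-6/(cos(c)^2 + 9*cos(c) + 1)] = -6*(2*cos(c) + 9)*sin(c)/(cos(c)^2 + 9*cos(c) + 1)^2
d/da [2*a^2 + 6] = 4*a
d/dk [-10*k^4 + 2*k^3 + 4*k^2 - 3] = 2*k*(-20*k^2 + 3*k + 4)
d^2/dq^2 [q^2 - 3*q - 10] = 2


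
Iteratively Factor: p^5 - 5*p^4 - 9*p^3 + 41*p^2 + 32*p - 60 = (p - 3)*(p^4 - 2*p^3 - 15*p^2 - 4*p + 20) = (p - 3)*(p + 2)*(p^3 - 4*p^2 - 7*p + 10) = (p - 3)*(p + 2)^2*(p^2 - 6*p + 5) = (p - 3)*(p - 1)*(p + 2)^2*(p - 5)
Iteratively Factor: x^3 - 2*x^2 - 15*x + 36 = (x + 4)*(x^2 - 6*x + 9) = (x - 3)*(x + 4)*(x - 3)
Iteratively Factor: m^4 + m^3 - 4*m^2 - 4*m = (m + 1)*(m^3 - 4*m) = (m - 2)*(m + 1)*(m^2 + 2*m) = (m - 2)*(m + 1)*(m + 2)*(m)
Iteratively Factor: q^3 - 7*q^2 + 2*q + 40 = (q + 2)*(q^2 - 9*q + 20) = (q - 5)*(q + 2)*(q - 4)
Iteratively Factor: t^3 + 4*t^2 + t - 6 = (t - 1)*(t^2 + 5*t + 6) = (t - 1)*(t + 2)*(t + 3)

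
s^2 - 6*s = s*(s - 6)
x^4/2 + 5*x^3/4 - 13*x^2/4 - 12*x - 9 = (x/2 + 1)*(x - 3)*(x + 3/2)*(x + 2)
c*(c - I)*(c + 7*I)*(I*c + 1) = I*c^4 - 5*c^3 + 13*I*c^2 + 7*c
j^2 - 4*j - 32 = (j - 8)*(j + 4)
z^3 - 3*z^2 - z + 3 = (z - 3)*(z - 1)*(z + 1)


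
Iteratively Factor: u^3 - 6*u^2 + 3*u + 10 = (u - 5)*(u^2 - u - 2) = (u - 5)*(u + 1)*(u - 2)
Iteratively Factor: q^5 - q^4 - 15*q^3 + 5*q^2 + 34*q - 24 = (q - 4)*(q^4 + 3*q^3 - 3*q^2 - 7*q + 6) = (q - 4)*(q + 3)*(q^3 - 3*q + 2) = (q - 4)*(q - 1)*(q + 3)*(q^2 + q - 2) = (q - 4)*(q - 1)^2*(q + 3)*(q + 2)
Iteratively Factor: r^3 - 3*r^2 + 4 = (r + 1)*(r^2 - 4*r + 4) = (r - 2)*(r + 1)*(r - 2)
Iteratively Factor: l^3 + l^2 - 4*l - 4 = (l + 1)*(l^2 - 4) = (l + 1)*(l + 2)*(l - 2)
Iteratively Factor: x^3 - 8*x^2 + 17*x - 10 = (x - 1)*(x^2 - 7*x + 10) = (x - 2)*(x - 1)*(x - 5)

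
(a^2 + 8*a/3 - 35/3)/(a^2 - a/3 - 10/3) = (-3*a^2 - 8*a + 35)/(-3*a^2 + a + 10)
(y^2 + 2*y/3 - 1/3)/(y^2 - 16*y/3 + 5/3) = (y + 1)/(y - 5)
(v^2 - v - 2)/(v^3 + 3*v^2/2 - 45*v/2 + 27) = 2*(v^2 - v - 2)/(2*v^3 + 3*v^2 - 45*v + 54)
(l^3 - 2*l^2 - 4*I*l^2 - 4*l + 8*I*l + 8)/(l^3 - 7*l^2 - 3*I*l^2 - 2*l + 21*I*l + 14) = (l^2 - 2*l*(1 + I) + 4*I)/(l^2 - l*(7 + I) + 7*I)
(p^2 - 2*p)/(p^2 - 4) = p/(p + 2)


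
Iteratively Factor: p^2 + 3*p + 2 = (p + 1)*(p + 2)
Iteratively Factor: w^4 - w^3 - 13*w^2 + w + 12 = (w + 1)*(w^3 - 2*w^2 - 11*w + 12) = (w - 4)*(w + 1)*(w^2 + 2*w - 3) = (w - 4)*(w + 1)*(w + 3)*(w - 1)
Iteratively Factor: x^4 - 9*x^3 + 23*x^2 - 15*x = (x - 3)*(x^3 - 6*x^2 + 5*x) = (x - 5)*(x - 3)*(x^2 - x) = x*(x - 5)*(x - 3)*(x - 1)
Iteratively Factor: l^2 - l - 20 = (l + 4)*(l - 5)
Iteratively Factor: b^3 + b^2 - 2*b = (b - 1)*(b^2 + 2*b) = b*(b - 1)*(b + 2)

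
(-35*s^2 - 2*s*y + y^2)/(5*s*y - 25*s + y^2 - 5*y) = (-7*s + y)/(y - 5)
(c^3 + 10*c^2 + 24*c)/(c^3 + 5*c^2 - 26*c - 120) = c/(c - 5)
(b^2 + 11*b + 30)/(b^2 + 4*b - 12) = (b + 5)/(b - 2)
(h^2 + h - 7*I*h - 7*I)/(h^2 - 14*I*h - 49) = (h + 1)/(h - 7*I)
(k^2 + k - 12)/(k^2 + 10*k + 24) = (k - 3)/(k + 6)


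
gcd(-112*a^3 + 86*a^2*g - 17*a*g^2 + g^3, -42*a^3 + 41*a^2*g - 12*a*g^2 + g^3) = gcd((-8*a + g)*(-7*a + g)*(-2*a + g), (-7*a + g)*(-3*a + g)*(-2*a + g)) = 14*a^2 - 9*a*g + g^2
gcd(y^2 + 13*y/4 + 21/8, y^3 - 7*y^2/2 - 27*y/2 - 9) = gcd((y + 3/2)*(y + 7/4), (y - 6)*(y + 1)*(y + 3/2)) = y + 3/2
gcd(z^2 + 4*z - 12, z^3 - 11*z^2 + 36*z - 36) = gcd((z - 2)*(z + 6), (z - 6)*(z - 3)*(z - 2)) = z - 2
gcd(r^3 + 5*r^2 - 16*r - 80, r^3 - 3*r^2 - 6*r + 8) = r - 4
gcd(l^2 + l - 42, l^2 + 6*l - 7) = l + 7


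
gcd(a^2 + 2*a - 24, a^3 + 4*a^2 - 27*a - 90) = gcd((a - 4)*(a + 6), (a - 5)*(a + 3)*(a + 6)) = a + 6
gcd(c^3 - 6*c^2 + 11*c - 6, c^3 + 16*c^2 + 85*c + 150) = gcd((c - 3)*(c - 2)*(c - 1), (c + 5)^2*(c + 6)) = 1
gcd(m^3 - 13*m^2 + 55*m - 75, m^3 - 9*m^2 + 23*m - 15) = m^2 - 8*m + 15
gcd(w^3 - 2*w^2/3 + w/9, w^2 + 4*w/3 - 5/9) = w - 1/3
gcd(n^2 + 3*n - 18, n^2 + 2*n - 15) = n - 3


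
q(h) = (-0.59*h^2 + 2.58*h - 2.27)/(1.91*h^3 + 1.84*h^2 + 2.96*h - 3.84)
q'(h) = (2.58 - 1.18*h)/(1.91*h^3 + 1.84*h^2 + 2.96*h - 3.84) + (-5.73*h^2 - 3.68*h - 2.96)*(-0.59*h^2 + 2.58*h - 2.27)/(1.91*h^3 + 1.84*h^2 + 2.96*h - 3.84)^2 = (1.1269*h^4 - 9.8556*h^3 + 6.5135*h^2 + 12.8848*h - 3.188)/(3.6481*h^6 + 7.0288*h^5 + 14.6928*h^4 - 3.776*h^3 - 5.3696*h^2 - 22.7328*h + 14.7456)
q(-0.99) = 0.79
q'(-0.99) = 0.02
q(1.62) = 0.03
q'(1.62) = 0.00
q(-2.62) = 0.39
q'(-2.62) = 0.21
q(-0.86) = 0.79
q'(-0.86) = -0.07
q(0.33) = 0.57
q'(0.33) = 0.21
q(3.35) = -0.00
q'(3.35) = -0.01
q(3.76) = -0.01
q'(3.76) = -0.01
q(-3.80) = 0.22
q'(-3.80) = 0.09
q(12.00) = -0.02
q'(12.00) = 0.00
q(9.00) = -0.02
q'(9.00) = 0.00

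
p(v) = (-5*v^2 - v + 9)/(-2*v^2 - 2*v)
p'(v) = (-10*v - 1)/(-2*v^2 - 2*v) + (4*v + 2)*(-5*v^2 - v + 9)/(-2*v^2 - 2*v)^2 = (4*v^2 + 18*v + 9)/(2*v^2*(v^2 + 2*v + 1))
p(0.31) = -10.11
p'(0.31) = 45.37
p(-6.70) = 2.73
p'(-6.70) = 0.02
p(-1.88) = 2.05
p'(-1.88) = -1.96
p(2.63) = 1.48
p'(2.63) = 0.46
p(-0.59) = 16.22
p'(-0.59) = -1.94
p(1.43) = 0.38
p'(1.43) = 1.78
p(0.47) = -5.37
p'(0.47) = 19.21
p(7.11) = 2.18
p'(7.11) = 0.05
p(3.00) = 1.62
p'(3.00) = 0.34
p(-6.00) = 2.75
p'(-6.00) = 0.02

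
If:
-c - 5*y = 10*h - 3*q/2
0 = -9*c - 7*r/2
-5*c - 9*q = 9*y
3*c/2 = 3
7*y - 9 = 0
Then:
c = 2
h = -101/84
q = -151/63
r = -36/7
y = 9/7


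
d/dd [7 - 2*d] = -2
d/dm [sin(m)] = cos(m)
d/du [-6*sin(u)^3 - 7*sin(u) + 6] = (9*cos(2*u) - 16)*cos(u)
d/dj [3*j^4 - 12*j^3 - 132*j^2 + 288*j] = 12*j^3 - 36*j^2 - 264*j + 288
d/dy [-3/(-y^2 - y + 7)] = 3*(-2*y - 1)/(y^2 + y - 7)^2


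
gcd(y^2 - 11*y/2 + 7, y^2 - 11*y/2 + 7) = y^2 - 11*y/2 + 7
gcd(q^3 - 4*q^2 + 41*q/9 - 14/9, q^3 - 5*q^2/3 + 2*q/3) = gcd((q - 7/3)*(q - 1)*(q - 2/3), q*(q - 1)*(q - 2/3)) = q^2 - 5*q/3 + 2/3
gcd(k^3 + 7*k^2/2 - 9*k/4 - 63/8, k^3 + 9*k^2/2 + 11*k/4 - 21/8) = k^2 + 5*k + 21/4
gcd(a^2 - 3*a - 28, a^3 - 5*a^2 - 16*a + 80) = a + 4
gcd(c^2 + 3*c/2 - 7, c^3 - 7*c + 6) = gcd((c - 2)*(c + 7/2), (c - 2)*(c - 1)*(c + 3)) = c - 2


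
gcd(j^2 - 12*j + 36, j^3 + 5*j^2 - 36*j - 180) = j - 6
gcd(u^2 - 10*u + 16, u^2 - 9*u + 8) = u - 8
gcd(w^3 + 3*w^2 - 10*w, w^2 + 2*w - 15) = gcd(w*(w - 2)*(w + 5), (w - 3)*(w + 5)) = w + 5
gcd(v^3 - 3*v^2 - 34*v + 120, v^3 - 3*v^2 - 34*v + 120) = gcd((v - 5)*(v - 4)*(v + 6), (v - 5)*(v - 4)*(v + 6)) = v^3 - 3*v^2 - 34*v + 120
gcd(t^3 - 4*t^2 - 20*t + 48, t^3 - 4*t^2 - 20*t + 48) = t^3 - 4*t^2 - 20*t + 48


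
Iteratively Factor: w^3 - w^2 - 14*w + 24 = (w - 3)*(w^2 + 2*w - 8) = (w - 3)*(w + 4)*(w - 2)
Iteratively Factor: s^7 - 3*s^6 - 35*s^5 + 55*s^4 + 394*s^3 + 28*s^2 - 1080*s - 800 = (s + 2)*(s^6 - 5*s^5 - 25*s^4 + 105*s^3 + 184*s^2 - 340*s - 400) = (s + 2)*(s + 4)*(s^5 - 9*s^4 + 11*s^3 + 61*s^2 - 60*s - 100) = (s - 5)*(s + 2)*(s + 4)*(s^4 - 4*s^3 - 9*s^2 + 16*s + 20) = (s - 5)*(s + 1)*(s + 2)*(s + 4)*(s^3 - 5*s^2 - 4*s + 20) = (s - 5)*(s + 1)*(s + 2)^2*(s + 4)*(s^2 - 7*s + 10) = (s - 5)^2*(s + 1)*(s + 2)^2*(s + 4)*(s - 2)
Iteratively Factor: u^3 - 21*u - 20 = (u + 1)*(u^2 - u - 20) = (u + 1)*(u + 4)*(u - 5)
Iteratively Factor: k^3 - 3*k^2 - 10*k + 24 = (k + 3)*(k^2 - 6*k + 8) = (k - 4)*(k + 3)*(k - 2)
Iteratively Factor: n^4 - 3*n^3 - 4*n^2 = (n)*(n^3 - 3*n^2 - 4*n) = n*(n - 4)*(n^2 + n) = n^2*(n - 4)*(n + 1)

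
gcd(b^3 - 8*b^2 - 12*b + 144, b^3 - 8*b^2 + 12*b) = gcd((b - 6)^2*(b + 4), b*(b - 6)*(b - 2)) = b - 6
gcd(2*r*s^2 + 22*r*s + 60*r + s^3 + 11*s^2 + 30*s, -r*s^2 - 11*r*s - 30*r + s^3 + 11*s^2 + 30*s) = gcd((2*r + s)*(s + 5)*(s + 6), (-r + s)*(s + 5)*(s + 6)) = s^2 + 11*s + 30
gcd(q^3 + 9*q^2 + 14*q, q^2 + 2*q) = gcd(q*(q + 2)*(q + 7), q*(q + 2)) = q^2 + 2*q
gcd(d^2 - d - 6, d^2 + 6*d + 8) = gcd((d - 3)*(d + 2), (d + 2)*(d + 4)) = d + 2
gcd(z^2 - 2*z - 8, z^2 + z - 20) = z - 4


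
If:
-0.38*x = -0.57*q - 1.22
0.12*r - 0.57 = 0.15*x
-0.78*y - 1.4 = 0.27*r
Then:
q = -1.54074074074074*y - 7.43911630929175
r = -2.88888888888889*y - 5.18518518518519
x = -2.31111111111111*y - 7.94814814814815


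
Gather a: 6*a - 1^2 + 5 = 6*a + 4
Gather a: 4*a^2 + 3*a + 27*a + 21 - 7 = 4*a^2 + 30*a + 14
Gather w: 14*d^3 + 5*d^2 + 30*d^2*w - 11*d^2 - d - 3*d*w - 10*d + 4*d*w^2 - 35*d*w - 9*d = 14*d^3 - 6*d^2 + 4*d*w^2 - 20*d + w*(30*d^2 - 38*d)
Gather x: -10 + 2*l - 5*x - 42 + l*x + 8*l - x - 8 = 10*l + x*(l - 6) - 60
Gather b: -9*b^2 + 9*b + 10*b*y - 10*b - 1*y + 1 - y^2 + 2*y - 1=-9*b^2 + b*(10*y - 1) - y^2 + y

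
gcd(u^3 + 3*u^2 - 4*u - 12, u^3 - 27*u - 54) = u + 3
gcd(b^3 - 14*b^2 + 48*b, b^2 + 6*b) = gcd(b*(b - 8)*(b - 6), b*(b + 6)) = b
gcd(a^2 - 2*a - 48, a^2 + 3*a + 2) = 1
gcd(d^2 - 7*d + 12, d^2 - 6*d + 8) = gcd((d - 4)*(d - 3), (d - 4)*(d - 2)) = d - 4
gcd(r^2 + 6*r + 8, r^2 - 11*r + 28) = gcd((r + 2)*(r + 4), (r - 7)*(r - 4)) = 1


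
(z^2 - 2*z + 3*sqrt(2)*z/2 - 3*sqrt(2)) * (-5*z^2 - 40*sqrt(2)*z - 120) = -5*z^4 - 95*sqrt(2)*z^3/2 + 10*z^3 - 240*z^2 + 95*sqrt(2)*z^2 - 180*sqrt(2)*z + 480*z + 360*sqrt(2)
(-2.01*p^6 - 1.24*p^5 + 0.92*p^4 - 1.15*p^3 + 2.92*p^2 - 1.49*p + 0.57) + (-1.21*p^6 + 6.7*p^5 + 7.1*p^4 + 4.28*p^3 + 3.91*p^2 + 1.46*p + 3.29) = -3.22*p^6 + 5.46*p^5 + 8.02*p^4 + 3.13*p^3 + 6.83*p^2 - 0.03*p + 3.86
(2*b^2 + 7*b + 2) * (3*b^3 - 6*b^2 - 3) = 6*b^5 + 9*b^4 - 36*b^3 - 18*b^2 - 21*b - 6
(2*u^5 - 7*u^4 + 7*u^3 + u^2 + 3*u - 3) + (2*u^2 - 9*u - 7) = 2*u^5 - 7*u^4 + 7*u^3 + 3*u^2 - 6*u - 10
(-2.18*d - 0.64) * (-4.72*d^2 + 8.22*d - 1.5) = 10.2896*d^3 - 14.8988*d^2 - 1.9908*d + 0.96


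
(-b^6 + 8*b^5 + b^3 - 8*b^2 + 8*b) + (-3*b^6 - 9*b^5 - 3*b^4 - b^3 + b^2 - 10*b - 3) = -4*b^6 - b^5 - 3*b^4 - 7*b^2 - 2*b - 3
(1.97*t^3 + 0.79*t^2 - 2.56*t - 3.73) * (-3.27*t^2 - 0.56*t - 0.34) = -6.4419*t^5 - 3.6865*t^4 + 7.259*t^3 + 13.3621*t^2 + 2.9592*t + 1.2682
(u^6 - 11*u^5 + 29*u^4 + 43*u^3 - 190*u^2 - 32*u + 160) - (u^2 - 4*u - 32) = u^6 - 11*u^5 + 29*u^4 + 43*u^3 - 191*u^2 - 28*u + 192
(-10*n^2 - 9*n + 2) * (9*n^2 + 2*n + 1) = -90*n^4 - 101*n^3 - 10*n^2 - 5*n + 2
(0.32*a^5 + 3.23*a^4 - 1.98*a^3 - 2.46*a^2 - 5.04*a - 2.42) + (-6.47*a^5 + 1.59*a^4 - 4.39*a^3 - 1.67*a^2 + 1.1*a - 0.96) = -6.15*a^5 + 4.82*a^4 - 6.37*a^3 - 4.13*a^2 - 3.94*a - 3.38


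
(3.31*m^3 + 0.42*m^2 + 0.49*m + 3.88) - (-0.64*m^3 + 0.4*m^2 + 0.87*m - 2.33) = 3.95*m^3 + 0.02*m^2 - 0.38*m + 6.21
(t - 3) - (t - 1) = -2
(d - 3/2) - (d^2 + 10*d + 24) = -d^2 - 9*d - 51/2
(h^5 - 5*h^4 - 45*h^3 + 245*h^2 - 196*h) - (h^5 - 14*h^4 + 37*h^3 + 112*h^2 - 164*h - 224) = 9*h^4 - 82*h^3 + 133*h^2 - 32*h + 224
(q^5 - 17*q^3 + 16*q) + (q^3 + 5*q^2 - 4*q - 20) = q^5 - 16*q^3 + 5*q^2 + 12*q - 20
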